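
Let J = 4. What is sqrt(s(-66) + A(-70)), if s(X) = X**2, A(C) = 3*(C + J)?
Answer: 3*sqrt(462) ≈ 64.483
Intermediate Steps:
A(C) = 12 + 3*C (A(C) = 3*(C + 4) = 3*(4 + C) = 12 + 3*C)
sqrt(s(-66) + A(-70)) = sqrt((-66)**2 + (12 + 3*(-70))) = sqrt(4356 + (12 - 210)) = sqrt(4356 - 198) = sqrt(4158) = 3*sqrt(462)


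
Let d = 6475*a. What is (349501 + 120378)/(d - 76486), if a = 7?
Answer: -469879/31161 ≈ -15.079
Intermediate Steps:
d = 45325 (d = 6475*7 = 45325)
(349501 + 120378)/(d - 76486) = (349501 + 120378)/(45325 - 76486) = 469879/(-31161) = 469879*(-1/31161) = -469879/31161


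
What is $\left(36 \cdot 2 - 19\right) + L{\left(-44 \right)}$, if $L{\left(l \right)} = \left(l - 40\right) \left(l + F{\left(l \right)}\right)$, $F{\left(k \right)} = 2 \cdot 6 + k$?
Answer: $6437$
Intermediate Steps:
$F{\left(k \right)} = 12 + k$
$L{\left(l \right)} = \left(-40 + l\right) \left(12 + 2 l\right)$ ($L{\left(l \right)} = \left(l - 40\right) \left(l + \left(12 + l\right)\right) = \left(-40 + l\right) \left(12 + 2 l\right)$)
$\left(36 \cdot 2 - 19\right) + L{\left(-44 \right)} = \left(36 \cdot 2 - 19\right) - \left(-2512 - 3872\right) = \left(72 - 19\right) + \left(-480 + 2992 + 2 \cdot 1936\right) = 53 + \left(-480 + 2992 + 3872\right) = 53 + 6384 = 6437$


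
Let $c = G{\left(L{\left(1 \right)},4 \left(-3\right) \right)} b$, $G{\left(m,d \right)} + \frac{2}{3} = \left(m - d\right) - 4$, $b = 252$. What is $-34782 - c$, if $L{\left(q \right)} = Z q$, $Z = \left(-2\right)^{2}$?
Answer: $-37638$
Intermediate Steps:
$Z = 4$
$L{\left(q \right)} = 4 q$
$G{\left(m,d \right)} = - \frac{14}{3} + m - d$ ($G{\left(m,d \right)} = - \frac{2}{3} - \left(4 + d - m\right) = - \frac{14}{3} + m - d$)
$c = 2856$ ($c = \left(- \frac{14}{3} + 4 \cdot 1 - 4 \left(-3\right)\right) 252 = \left(- \frac{14}{3} + 4 - -12\right) 252 = \left(- \frac{14}{3} + 4 + 12\right) 252 = \frac{34}{3} \cdot 252 = 2856$)
$-34782 - c = -34782 - 2856 = -37638$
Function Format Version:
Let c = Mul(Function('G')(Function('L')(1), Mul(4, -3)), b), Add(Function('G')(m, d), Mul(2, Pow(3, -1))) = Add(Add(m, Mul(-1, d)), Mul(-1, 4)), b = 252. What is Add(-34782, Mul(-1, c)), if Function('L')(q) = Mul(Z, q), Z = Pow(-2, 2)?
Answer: -37638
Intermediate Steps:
Z = 4
Function('L')(q) = Mul(4, q)
Function('G')(m, d) = Add(Rational(-14, 3), m, Mul(-1, d)) (Function('G')(m, d) = Add(Rational(-2, 3), Add(Add(m, Mul(-1, d)), Mul(-1, 4))) = Add(Rational(-2, 3), Add(Add(m, Mul(-1, d)), -4)) = Add(Rational(-2, 3), Add(-4, m, Mul(-1, d))) = Add(Rational(-14, 3), m, Mul(-1, d)))
c = 2856 (c = Mul(Add(Rational(-14, 3), Mul(4, 1), Mul(-1, Mul(4, -3))), 252) = Mul(Add(Rational(-14, 3), 4, Mul(-1, -12)), 252) = Mul(Add(Rational(-14, 3), 4, 12), 252) = Mul(Rational(34, 3), 252) = 2856)
Add(-34782, Mul(-1, c)) = Add(-34782, Mul(-1, 2856)) = Add(-34782, -2856) = -37638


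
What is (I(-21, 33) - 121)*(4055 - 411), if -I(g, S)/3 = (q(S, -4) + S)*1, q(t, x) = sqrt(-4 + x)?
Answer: -801680 - 21864*I*sqrt(2) ≈ -8.0168e+5 - 30920.0*I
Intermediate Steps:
I(g, S) = -3*S - 6*I*sqrt(2) (I(g, S) = -3*(sqrt(-4 - 4) + S) = -3*(sqrt(-8) + S) = -3*(2*I*sqrt(2) + S) = -3*(S + 2*I*sqrt(2)) = -3*S - 6*I*sqrt(2))
(I(-21, 33) - 121)*(4055 - 411) = ((-3*33 - 6*I*sqrt(2)) - 121)*(4055 - 411) = ((-99 - 6*I*sqrt(2)) - 121)*3644 = (-220 - 6*I*sqrt(2))*3644 = -801680 - 21864*I*sqrt(2)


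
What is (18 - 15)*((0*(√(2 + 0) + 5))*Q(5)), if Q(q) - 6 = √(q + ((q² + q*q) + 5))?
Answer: 0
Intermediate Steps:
Q(q) = 6 + √(5 + q + 2*q²) (Q(q) = 6 + √(q + ((q² + q*q) + 5)) = 6 + √(q + ((q² + q²) + 5)) = 6 + √(q + (2*q² + 5)) = 6 + √(q + (5 + 2*q²)) = 6 + √(5 + q + 2*q²))
(18 - 15)*((0*(√(2 + 0) + 5))*Q(5)) = (18 - 15)*((0*(√(2 + 0) + 5))*(6 + √(5 + 5 + 2*5²))) = 3*((0*(√2 + 5))*(6 + √(5 + 5 + 2*25))) = 3*((0*(5 + √2))*(6 + √(5 + 5 + 50))) = 3*(0*(6 + √60)) = 3*(0*(6 + 2*√15)) = 3*0 = 0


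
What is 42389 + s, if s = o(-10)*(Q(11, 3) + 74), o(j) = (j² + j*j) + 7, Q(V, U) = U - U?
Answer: 57707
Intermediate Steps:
Q(V, U) = 0
o(j) = 7 + 2*j² (o(j) = (j² + j²) + 7 = 2*j² + 7 = 7 + 2*j²)
s = 15318 (s = (7 + 2*(-10)²)*(0 + 74) = (7 + 2*100)*74 = (7 + 200)*74 = 207*74 = 15318)
42389 + s = 42389 + 15318 = 57707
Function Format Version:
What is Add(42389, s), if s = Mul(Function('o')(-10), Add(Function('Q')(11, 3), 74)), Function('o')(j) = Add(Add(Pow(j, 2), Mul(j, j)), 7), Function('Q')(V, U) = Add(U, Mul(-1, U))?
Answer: 57707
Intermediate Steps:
Function('Q')(V, U) = 0
Function('o')(j) = Add(7, Mul(2, Pow(j, 2))) (Function('o')(j) = Add(Add(Pow(j, 2), Pow(j, 2)), 7) = Add(Mul(2, Pow(j, 2)), 7) = Add(7, Mul(2, Pow(j, 2))))
s = 15318 (s = Mul(Add(7, Mul(2, Pow(-10, 2))), Add(0, 74)) = Mul(Add(7, Mul(2, 100)), 74) = Mul(Add(7, 200), 74) = Mul(207, 74) = 15318)
Add(42389, s) = Add(42389, 15318) = 57707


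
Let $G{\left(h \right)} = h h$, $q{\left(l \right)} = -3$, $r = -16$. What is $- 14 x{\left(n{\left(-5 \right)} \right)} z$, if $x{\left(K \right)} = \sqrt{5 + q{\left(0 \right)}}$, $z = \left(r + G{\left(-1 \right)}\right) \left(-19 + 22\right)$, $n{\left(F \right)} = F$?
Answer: $630 \sqrt{2} \approx 890.95$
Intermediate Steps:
$G{\left(h \right)} = h^{2}$
$z = -45$ ($z = \left(-16 + \left(-1\right)^{2}\right) \left(-19 + 22\right) = \left(-16 + 1\right) 3 = \left(-15\right) 3 = -45$)
$x{\left(K \right)} = \sqrt{2}$ ($x{\left(K \right)} = \sqrt{5 - 3} = \sqrt{2}$)
$- 14 x{\left(n{\left(-5 \right)} \right)} z = - 14 \sqrt{2} \left(-45\right) = 630 \sqrt{2}$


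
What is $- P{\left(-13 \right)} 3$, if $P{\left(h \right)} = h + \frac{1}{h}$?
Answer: $\frac{510}{13} \approx 39.231$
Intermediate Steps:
$- P{\left(-13 \right)} 3 = - \left(-13 + \frac{1}{-13}\right) 3 = - \left(-13 - \frac{1}{13}\right) 3 = - \frac{\left(-170\right) 3}{13} = \left(-1\right) \left(- \frac{510}{13}\right) = \frac{510}{13}$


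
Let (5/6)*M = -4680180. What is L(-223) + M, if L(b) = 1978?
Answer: -5614238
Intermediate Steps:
M = -5616216 (M = (6/5)*(-4680180) = -5616216)
L(-223) + M = 1978 - 5616216 = -5614238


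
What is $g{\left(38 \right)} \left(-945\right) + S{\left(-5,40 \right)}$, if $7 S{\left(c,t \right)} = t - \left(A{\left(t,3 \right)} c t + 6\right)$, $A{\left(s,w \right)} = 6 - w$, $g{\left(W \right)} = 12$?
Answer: $- \frac{78746}{7} \approx -11249.0$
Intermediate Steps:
$S{\left(c,t \right)} = - \frac{6}{7} + \frac{t}{7} - \frac{3 c t}{7}$ ($S{\left(c,t \right)} = \frac{t - \left(\left(6 - 3\right) c t + 6\right)}{7} = \frac{t - \left(3 c t + 6\right)}{7} = \frac{t - \left(6 + 3 c t\right)}{7} = \frac{-6 + t - 3 c t}{7} = - \frac{6}{7} + \frac{t}{7} - \frac{3 c t}{7}$)
$g{\left(38 \right)} \left(-945\right) + S{\left(-5,40 \right)} = 12 \left(-945\right) - \left(- \frac{34}{7} - \frac{600}{7}\right) = -11340 + \left(- \frac{6}{7} + \frac{40}{7} + \frac{600}{7}\right) = -11340 + \frac{634}{7} = - \frac{78746}{7}$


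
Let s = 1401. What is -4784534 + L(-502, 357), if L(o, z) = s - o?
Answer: -4782631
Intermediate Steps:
L(o, z) = 1401 - o
-4784534 + L(-502, 357) = -4784534 + (1401 - 1*(-502)) = -4784534 + (1401 + 502) = -4784534 + 1903 = -4782631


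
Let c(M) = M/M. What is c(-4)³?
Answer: 1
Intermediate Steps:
c(M) = 1
c(-4)³ = 1³ = 1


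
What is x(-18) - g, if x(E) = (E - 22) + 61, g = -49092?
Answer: 49113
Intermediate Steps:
x(E) = 39 + E (x(E) = (-22 + E) + 61 = 39 + E)
x(-18) - g = (39 - 18) - 1*(-49092) = 21 + 49092 = 49113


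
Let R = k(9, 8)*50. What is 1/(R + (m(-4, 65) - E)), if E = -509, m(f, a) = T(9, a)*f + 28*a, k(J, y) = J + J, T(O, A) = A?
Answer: 1/2969 ≈ 0.00033681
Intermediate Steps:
k(J, y) = 2*J
R = 900 (R = (2*9)*50 = 18*50 = 900)
m(f, a) = 28*a + a*f (m(f, a) = a*f + 28*a = 28*a + a*f)
1/(R + (m(-4, 65) - E)) = 1/(900 + (65*(28 - 4) - 1*(-509))) = 1/(900 + (65*24 + 509)) = 1/(900 + (1560 + 509)) = 1/(900 + 2069) = 1/2969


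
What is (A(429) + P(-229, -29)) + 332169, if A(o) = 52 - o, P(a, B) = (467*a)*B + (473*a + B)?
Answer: 3324793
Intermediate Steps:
P(a, B) = B + 473*a + 467*B*a (P(a, B) = 467*B*a + (B + 473*a) = B + 473*a + 467*B*a)
(A(429) + P(-229, -29)) + 332169 = ((52 - 1*429) + (-29 + 473*(-229) + 467*(-29)*(-229))) + 332169 = ((52 - 429) + (-29 - 108317 + 3101347)) + 332169 = (-377 + 2993001) + 332169 = 2992624 + 332169 = 3324793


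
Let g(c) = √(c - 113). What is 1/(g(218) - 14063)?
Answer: -2009/28252552 - √105/197767864 ≈ -7.1160e-5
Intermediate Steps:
g(c) = √(-113 + c)
1/(g(218) - 14063) = 1/(√(-113 + 218) - 14063) = 1/(√105 - 14063) = 1/(-14063 + √105)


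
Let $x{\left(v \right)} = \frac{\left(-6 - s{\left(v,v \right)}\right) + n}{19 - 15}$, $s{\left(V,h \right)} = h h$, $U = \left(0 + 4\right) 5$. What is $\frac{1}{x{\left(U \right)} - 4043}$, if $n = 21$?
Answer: $- \frac{4}{16557} \approx -0.00024159$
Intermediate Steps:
$U = 20$ ($U = 4 \cdot 5 = 20$)
$s{\left(V,h \right)} = h^{2}$
$x{\left(v \right)} = \frac{15}{4} - \frac{v^{2}}{4}$ ($x{\left(v \right)} = \frac{\left(-6 - v^{2}\right) + 21}{19 - 15} = \frac{15 - v^{2}}{4} = \left(15 - v^{2}\right) \frac{1}{4} = \frac{15}{4} - \frac{v^{2}}{4}$)
$\frac{1}{x{\left(U \right)} - 4043} = \frac{1}{\left(\frac{15}{4} - \frac{20^{2}}{4}\right) - 4043} = \frac{1}{\left(\frac{15}{4} - 100\right) - 4043} = \frac{1}{- \frac{385}{4} - 4043} = \frac{1}{- \frac{16557}{4}} = - \frac{4}{16557}$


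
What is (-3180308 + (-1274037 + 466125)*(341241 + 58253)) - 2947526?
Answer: -322762124362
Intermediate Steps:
(-3180308 + (-1274037 + 466125)*(341241 + 58253)) - 2947526 = (-3180308 - 807912*399494) - 2947526 = (-3180308 - 322755996528) - 2947526 = -322759176836 - 2947526 = -322762124362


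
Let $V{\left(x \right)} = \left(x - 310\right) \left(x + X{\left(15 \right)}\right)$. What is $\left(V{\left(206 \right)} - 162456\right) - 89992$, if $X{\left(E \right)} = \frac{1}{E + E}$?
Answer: $- \frac{4108132}{15} \approx -2.7388 \cdot 10^{5}$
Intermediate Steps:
$X{\left(E \right)} = \frac{1}{2 E}$
$V{\left(x \right)} = \left(-310 + x\right) \left(\frac{1}{30} + x\right)$ ($V{\left(x \right)} = \left(x - 310\right) \left(x + \frac{1}{2 \cdot 15}\right) = \left(-310 + x\right) \left(x + \frac{1}{2} \cdot \frac{1}{15}\right) = \left(-310 + x\right) \left(x + \frac{1}{30}\right) = \left(-310 + x\right) \left(\frac{1}{30} + x\right)$)
$\left(V{\left(206 \right)} - 162456\right) - 89992 = \left(\left(- \frac{31}{3} + 206^{2} - \frac{957797}{15}\right) - 162456\right) - 89992 = \left(\left(- \frac{31}{3} + 42436 - \frac{957797}{15}\right) - 162456\right) - 89992 = \left(- \frac{321412}{15} - 162456\right) - 89992 = - \frac{2758252}{15} - 89992 = - \frac{4108132}{15}$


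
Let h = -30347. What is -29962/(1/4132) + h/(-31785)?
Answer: -3935077816093/31785 ≈ -1.2380e+8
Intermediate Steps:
-29962/(1/4132) + h/(-31785) = -29962/(1/4132) - 30347/(-31785) = -29962/1/4132 - 30347*(-1/31785) = -29962*4132 + 30347/31785 = -123802984 + 30347/31785 = -3935077816093/31785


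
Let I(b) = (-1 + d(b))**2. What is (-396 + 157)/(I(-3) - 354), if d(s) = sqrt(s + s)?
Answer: 85801/128905 - 478*I*sqrt(6)/128905 ≈ 0.66561 - 0.0090831*I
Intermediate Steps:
d(s) = sqrt(2)*sqrt(s) (d(s) = sqrt(2*s) = sqrt(2)*sqrt(s))
I(b) = (-1 + sqrt(2)*sqrt(b))**2
(-396 + 157)/(I(-3) - 354) = (-396 + 157)/((-1 + sqrt(2)*sqrt(-3))**2 - 354) = -239/((-1 + sqrt(2)*(I*sqrt(3)))**2 - 354) = -239/((-1 + I*sqrt(6))**2 - 354) = -239/(-354 + (-1 + I*sqrt(6))**2)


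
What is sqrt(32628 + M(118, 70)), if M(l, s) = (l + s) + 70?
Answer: 9*sqrt(406) ≈ 181.34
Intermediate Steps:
M(l, s) = 70 + l + s
sqrt(32628 + M(118, 70)) = sqrt(32628 + (70 + 118 + 70)) = sqrt(32628 + 258) = sqrt(32886) = 9*sqrt(406)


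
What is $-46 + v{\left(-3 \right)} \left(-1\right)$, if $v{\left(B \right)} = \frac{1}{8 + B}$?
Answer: $- \frac{231}{5} \approx -46.2$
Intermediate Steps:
$-46 + v{\left(-3 \right)} \left(-1\right) = -46 + \frac{1}{8 - 3} \left(-1\right) = -46 + \frac{1}{5} \left(-1\right) = -46 - \frac{1}{5} = - \frac{231}{5}$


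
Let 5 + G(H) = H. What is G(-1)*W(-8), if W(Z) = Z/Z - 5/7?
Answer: -12/7 ≈ -1.7143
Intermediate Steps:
G(H) = -5 + H
W(Z) = 2/7 (W(Z) = 1 - 5*1/7 = 1 - 5/7 = 2/7)
G(-1)*W(-8) = (-5 - 1)*(2/7) = -6*2/7 = -12/7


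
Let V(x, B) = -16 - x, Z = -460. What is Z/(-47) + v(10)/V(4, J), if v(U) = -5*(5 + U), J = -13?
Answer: 2545/188 ≈ 13.537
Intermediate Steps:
v(U) = -25 - 5*U
Z/(-47) + v(10)/V(4, J) = -460/(-47) + (-25 - 5*10)/(-16 - 1*4) = -460*(-1/47) + (-25 - 50)/(-16 - 4) = 460/47 - 75/(-20) = 460/47 - 75*(-1/20) = 460/47 + 15/4 = 2545/188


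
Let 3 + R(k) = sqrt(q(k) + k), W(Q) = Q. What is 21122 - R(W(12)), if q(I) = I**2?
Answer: 21125 - 2*sqrt(39) ≈ 21113.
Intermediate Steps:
R(k) = -3 + sqrt(k + k**2) (R(k) = -3 + sqrt(k**2 + k) = -3 + sqrt(k + k**2))
21122 - R(W(12)) = 21122 - (-3 + sqrt(12*(1 + 12))) = 21122 - (-3 + sqrt(12*13)) = 21122 - (-3 + sqrt(156)) = 21122 - (-3 + 2*sqrt(39)) = 21122 + (3 - 2*sqrt(39)) = 21125 - 2*sqrt(39)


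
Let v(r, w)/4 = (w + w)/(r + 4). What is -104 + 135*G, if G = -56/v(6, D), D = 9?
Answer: -1154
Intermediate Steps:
v(r, w) = 8*w/(4 + r) (v(r, w) = 4*((w + w)/(r + 4)) = 4*((2*w)/(4 + r)) = 4*(2*w/(4 + r)) = 8*w/(4 + r))
G = -70/9 (G = -56/(8*9/(4 + 6)) = -56/(8*9/10) = -56/(8*9*(1/10)) = -56/36/5 = -56*5/36 = -70/9 ≈ -7.7778)
-104 + 135*G = -104 + 135*(-70/9) = -104 - 1050 = -1154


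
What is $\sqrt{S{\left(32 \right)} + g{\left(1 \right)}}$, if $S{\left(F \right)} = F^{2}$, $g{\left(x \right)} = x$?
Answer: $5 \sqrt{41} \approx 32.016$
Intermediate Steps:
$\sqrt{S{\left(32 \right)} + g{\left(1 \right)}} = \sqrt{32^{2} + 1} = \sqrt{1024 + 1} = \sqrt{1025} = 5 \sqrt{41}$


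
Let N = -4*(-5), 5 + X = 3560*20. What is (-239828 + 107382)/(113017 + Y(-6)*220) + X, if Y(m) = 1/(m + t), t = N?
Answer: 56330621533/791229 ≈ 71194.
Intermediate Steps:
X = 71195 (X = -5 + 3560*20 = -5 + 71200 = 71195)
N = 20
t = 20
Y(m) = 1/(20 + m) (Y(m) = 1/(m + 20) = 1/(20 + m))
(-239828 + 107382)/(113017 + Y(-6)*220) + X = (-239828 + 107382)/(113017 + 220/(20 - 6)) + 71195 = -132446/(113017 + 220/14) + 71195 = -132446/(113017 + (1/14)*220) + 71195 = -132446/(113017 + 110/7) + 71195 = -132446/791229/7 + 71195 = -132446*7/791229 + 71195 = -927122/791229 + 71195 = 56330621533/791229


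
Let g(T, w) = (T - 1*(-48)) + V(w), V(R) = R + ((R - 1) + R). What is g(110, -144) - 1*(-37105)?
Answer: 36830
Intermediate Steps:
V(R) = -1 + 3*R (V(R) = R + ((-1 + R) + R) = R + (-1 + 2*R) = -1 + 3*R)
g(T, w) = 47 + T + 3*w (g(T, w) = (T - 1*(-48)) + (-1 + 3*w) = (T + 48) + (-1 + 3*w) = (48 + T) + (-1 + 3*w) = 47 + T + 3*w)
g(110, -144) - 1*(-37105) = (47 + 110 + 3*(-144)) - 1*(-37105) = (47 + 110 - 432) + 37105 = -275 + 37105 = 36830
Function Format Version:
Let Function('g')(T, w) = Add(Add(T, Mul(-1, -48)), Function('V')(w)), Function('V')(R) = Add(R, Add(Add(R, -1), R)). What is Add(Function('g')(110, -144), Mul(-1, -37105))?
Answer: 36830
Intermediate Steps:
Function('V')(R) = Add(-1, Mul(3, R)) (Function('V')(R) = Add(R, Add(Add(-1, R), R)) = Add(R, Add(-1, Mul(2, R))) = Add(-1, Mul(3, R)))
Function('g')(T, w) = Add(47, T, Mul(3, w)) (Function('g')(T, w) = Add(Add(T, Mul(-1, -48)), Add(-1, Mul(3, w))) = Add(Add(T, 48), Add(-1, Mul(3, w))) = Add(Add(48, T), Add(-1, Mul(3, w))) = Add(47, T, Mul(3, w)))
Add(Function('g')(110, -144), Mul(-1, -37105)) = Add(Add(47, 110, Mul(3, -144)), Mul(-1, -37105)) = Add(Add(47, 110, -432), 37105) = Add(-275, 37105) = 36830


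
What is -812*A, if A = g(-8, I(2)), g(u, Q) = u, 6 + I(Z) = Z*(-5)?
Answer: 6496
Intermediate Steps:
I(Z) = -6 - 5*Z (I(Z) = -6 + Z*(-5) = -6 - 5*Z)
A = -8
-812*A = -812*(-8) = 6496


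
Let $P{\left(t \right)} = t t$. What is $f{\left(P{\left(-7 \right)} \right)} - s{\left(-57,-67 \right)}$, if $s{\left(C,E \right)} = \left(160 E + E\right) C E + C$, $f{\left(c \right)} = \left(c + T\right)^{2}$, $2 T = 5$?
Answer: $\frac{164793049}{4} \approx 4.1198 \cdot 10^{7}$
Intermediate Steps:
$P{\left(t \right)} = t^{2}$
$T = \frac{5}{2}$ ($T = \frac{1}{2} \cdot 5 = \frac{5}{2} \approx 2.5$)
$f{\left(c \right)} = \left(\frac{5}{2} + c\right)^{2}$ ($f{\left(c \right)} = \left(c + \frac{5}{2}\right)^{2} = \left(\frac{5}{2} + c\right)^{2}$)
$s{\left(C,E \right)} = C + 161 C E^{2}$ ($s{\left(C,E \right)} = 161 E C E + C = 161 C E E + C = 161 C E^{2} + C = C + 161 C E^{2}$)
$f{\left(P{\left(-7 \right)} \right)} - s{\left(-57,-67 \right)} = \frac{\left(5 + 2 \left(-7\right)^{2}\right)^{2}}{4} - - 57 \left(1 + 161 \left(-67\right)^{2}\right) = \frac{\left(5 + 2 \cdot 49\right)^{2}}{4} - - 57 \left(1 + 161 \cdot 4489\right) = \frac{\left(5 + 98\right)^{2}}{4} - - 57 \left(1 + 722729\right) = \frac{103^{2}}{4} - \left(-57\right) 722730 = \frac{1}{4} \cdot 10609 - -41195610 = \frac{10609}{4} + 41195610 = \frac{164793049}{4}$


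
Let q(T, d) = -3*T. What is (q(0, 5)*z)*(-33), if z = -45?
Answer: 0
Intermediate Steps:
(q(0, 5)*z)*(-33) = (-3*0*(-45))*(-33) = (0*(-45))*(-33) = 0*(-33) = 0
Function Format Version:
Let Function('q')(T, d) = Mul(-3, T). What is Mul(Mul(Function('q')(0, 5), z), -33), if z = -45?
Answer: 0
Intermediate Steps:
Mul(Mul(Function('q')(0, 5), z), -33) = Mul(Mul(Mul(-3, 0), -45), -33) = Mul(Mul(0, -45), -33) = Mul(0, -33) = 0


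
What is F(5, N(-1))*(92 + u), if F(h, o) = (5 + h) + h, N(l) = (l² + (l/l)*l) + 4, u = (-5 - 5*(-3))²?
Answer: 2880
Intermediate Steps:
u = 100 (u = (-5 + 15)² = 10² = 100)
N(l) = 4 + l + l² (N(l) = (l² + 1*l) + 4 = (l² + l) + 4 = (l + l²) + 4 = 4 + l + l²)
F(h, o) = 5 + 2*h
F(5, N(-1))*(92 + u) = (5 + 2*5)*(92 + 100) = (5 + 10)*192 = 15*192 = 2880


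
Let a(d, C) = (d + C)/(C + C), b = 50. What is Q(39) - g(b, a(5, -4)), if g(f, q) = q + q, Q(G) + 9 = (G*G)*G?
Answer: 237241/4 ≈ 59310.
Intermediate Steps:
Q(G) = -9 + G³ (Q(G) = -9 + (G*G)*G = -9 + G²*G = -9 + G³)
a(d, C) = (C + d)/(2*C) (a(d, C) = (C + d)/((2*C)) = (C + d)*(1/(2*C)) = (C + d)/(2*C))
g(f, q) = 2*q
Q(39) - g(b, a(5, -4)) = (-9 + 39³) - 2*(½)*(-4 + 5)/(-4) = (-9 + 59319) - 2*(½)*(-¼)*1 = 59310 - 2*(-1)/8 = 59310 - 1*(-¼) = 59310 + ¼ = 237241/4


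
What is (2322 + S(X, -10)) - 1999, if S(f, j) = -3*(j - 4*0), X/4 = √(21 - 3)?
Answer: 353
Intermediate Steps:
X = 12*√2 (X = 4*√(21 - 3) = 4*√18 = 4*(3*√2) = 12*√2 ≈ 16.971)
S(f, j) = -3*j (S(f, j) = -3*(j + 0) = -3*j)
(2322 + S(X, -10)) - 1999 = (2322 - 3*(-10)) - 1999 = (2322 + 30) - 1999 = 2352 - 1999 = 353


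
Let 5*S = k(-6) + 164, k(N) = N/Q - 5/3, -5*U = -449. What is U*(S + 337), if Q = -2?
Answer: 2492399/75 ≈ 33232.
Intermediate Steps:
U = 449/5 (U = -⅕*(-449) = 449/5 ≈ 89.800)
k(N) = -5/3 - N/2 (k(N) = N/(-2) - 5/3 = N*(-½) - 5*⅓ = -N/2 - 5/3 = -5/3 - N/2)
S = 496/15 (S = ((-5/3 - ½*(-6)) + 164)/5 = ((-5/3 + 3) + 164)/5 = (4/3 + 164)/5 = (⅕)*(496/3) = 496/15 ≈ 33.067)
U*(S + 337) = 449*(496/15 + 337)/5 = (449/5)*(5551/15) = 2492399/75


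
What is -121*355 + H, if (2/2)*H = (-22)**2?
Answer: -42471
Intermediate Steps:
H = 484 (H = (-22)**2 = 484)
-121*355 + H = -121*355 + 484 = -42955 + 484 = -42471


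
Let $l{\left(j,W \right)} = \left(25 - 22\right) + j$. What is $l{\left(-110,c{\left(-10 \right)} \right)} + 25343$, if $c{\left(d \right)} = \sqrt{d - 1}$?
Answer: $25236$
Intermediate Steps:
$c{\left(d \right)} = \sqrt{-1 + d}$
$l{\left(j,W \right)} = 3 + j$
$l{\left(-110,c{\left(-10 \right)} \right)} + 25343 = \left(3 - 110\right) + 25343 = -107 + 25343 = 25236$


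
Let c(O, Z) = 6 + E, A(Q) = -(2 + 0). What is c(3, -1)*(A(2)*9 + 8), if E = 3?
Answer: -90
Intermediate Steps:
A(Q) = -2 (A(Q) = -1*2 = -2)
c(O, Z) = 9 (c(O, Z) = 6 + 3 = 9)
c(3, -1)*(A(2)*9 + 8) = 9*(-2*9 + 8) = 9*(-18 + 8) = 9*(-10) = -90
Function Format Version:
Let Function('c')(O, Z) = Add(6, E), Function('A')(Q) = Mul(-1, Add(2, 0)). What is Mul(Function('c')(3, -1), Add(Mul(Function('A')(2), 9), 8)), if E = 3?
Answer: -90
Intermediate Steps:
Function('A')(Q) = -2 (Function('A')(Q) = Mul(-1, 2) = -2)
Function('c')(O, Z) = 9 (Function('c')(O, Z) = Add(6, 3) = 9)
Mul(Function('c')(3, -1), Add(Mul(Function('A')(2), 9), 8)) = Mul(9, Add(Mul(-2, 9), 8)) = Mul(9, Add(-18, 8)) = Mul(9, -10) = -90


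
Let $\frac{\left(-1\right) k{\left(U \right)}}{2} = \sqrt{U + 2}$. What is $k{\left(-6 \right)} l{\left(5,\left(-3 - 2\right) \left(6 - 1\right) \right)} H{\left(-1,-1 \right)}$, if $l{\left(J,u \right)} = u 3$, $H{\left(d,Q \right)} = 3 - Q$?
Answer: $1200 i \approx 1200.0 i$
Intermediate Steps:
$k{\left(U \right)} = - 2 \sqrt{2 + U}$ ($k{\left(U \right)} = - 2 \sqrt{U + 2} = - 2 \sqrt{2 + U}$)
$l{\left(J,u \right)} = 3 u$
$k{\left(-6 \right)} l{\left(5,\left(-3 - 2\right) \left(6 - 1\right) \right)} H{\left(-1,-1 \right)} = - 2 \sqrt{2 - 6} \cdot 3 \left(-3 - 2\right) \left(6 - 1\right) \left(3 - -1\right) = - 2 \sqrt{-4} \cdot 3 \left(\left(-5\right) 5\right) \left(3 + 1\right) = - 2 \cdot 2 i 3 \left(-25\right) 4 = - 4 i \left(-75\right) 4 = 300 i 4 = 1200 i$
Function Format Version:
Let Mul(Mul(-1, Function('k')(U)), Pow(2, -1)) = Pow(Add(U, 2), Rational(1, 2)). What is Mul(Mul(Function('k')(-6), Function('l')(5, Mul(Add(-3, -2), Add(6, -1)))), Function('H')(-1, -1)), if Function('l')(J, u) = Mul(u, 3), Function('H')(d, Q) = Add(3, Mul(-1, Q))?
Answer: Mul(1200, I) ≈ Mul(1200.0, I)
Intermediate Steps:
Function('k')(U) = Mul(-2, Pow(Add(2, U), Rational(1, 2))) (Function('k')(U) = Mul(-2, Pow(Add(U, 2), Rational(1, 2))) = Mul(-2, Pow(Add(2, U), Rational(1, 2))))
Function('l')(J, u) = Mul(3, u)
Mul(Mul(Function('k')(-6), Function('l')(5, Mul(Add(-3, -2), Add(6, -1)))), Function('H')(-1, -1)) = Mul(Mul(Mul(-2, Pow(Add(2, -6), Rational(1, 2))), Mul(3, Mul(Add(-3, -2), Add(6, -1)))), Add(3, Mul(-1, -1))) = Mul(Mul(Mul(-2, Pow(-4, Rational(1, 2))), Mul(3, Mul(-5, 5))), Add(3, 1)) = Mul(Mul(Mul(-2, Mul(2, I)), Mul(3, -25)), 4) = Mul(Mul(Mul(-4, I), -75), 4) = Mul(Mul(300, I), 4) = Mul(1200, I)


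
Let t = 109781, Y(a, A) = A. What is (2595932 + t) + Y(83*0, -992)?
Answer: 2704721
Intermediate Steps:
(2595932 + t) + Y(83*0, -992) = (2595932 + 109781) - 992 = 2705713 - 992 = 2704721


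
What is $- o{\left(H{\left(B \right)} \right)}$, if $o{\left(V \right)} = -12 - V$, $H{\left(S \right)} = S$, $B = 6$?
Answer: $18$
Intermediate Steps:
$- o{\left(H{\left(B \right)} \right)} = - (-12 - 6) = \left(-1\right) \left(-18\right) = 18$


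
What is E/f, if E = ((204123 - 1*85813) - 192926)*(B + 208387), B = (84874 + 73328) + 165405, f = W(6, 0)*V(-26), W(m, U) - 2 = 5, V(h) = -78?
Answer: 6615877384/91 ≈ 7.2702e+7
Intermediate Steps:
W(m, U) = 7 (W(m, U) = 2 + 5 = 7)
f = -546 (f = 7*(-78) = -546)
B = 323607 (B = 158202 + 165405 = 323607)
E = -39695264304 (E = ((204123 - 1*85813) - 192926)*(323607 + 208387) = ((204123 - 85813) - 192926)*531994 = (118310 - 192926)*531994 = -74616*531994 = -39695264304)
E/f = -39695264304/(-546) = -39695264304*(-1/546) = 6615877384/91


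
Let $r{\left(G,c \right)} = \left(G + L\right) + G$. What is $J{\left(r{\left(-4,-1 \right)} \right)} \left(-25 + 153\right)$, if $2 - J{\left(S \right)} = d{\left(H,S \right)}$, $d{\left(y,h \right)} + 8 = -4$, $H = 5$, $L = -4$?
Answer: $1792$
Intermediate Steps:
$d{\left(y,h \right)} = -12$ ($d{\left(y,h \right)} = -8 - 4 = -12$)
$r{\left(G,c \right)} = -4 + 2 G$ ($r{\left(G,c \right)} = \left(G - 4\right) + G = \left(-4 + G\right) + G = -4 + 2 G$)
$J{\left(S \right)} = 14$ ($J{\left(S \right)} = 2 - -12 = 2 + 12 = 14$)
$J{\left(r{\left(-4,-1 \right)} \right)} \left(-25 + 153\right) = 14 \left(-25 + 153\right) = 14 \cdot 128 = 1792$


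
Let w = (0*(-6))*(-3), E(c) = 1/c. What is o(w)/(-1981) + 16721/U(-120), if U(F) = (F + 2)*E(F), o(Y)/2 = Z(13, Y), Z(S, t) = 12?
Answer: 1987456644/116879 ≈ 17004.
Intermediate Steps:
w = 0 (w = 0*(-3) = 0)
o(Y) = 24 (o(Y) = 2*12 = 24)
U(F) = (2 + F)/F (U(F) = (F + 2)/F = (2 + F)/F)
o(w)/(-1981) + 16721/U(-120) = 24/(-1981) + 16721/(((2 - 120)/(-120))) = 24*(-1/1981) + 16721/((-1/120*(-118))) = -24/1981 + 16721/(59/60) = -24/1981 + 16721*(60/59) = -24/1981 + 1003260/59 = 1987456644/116879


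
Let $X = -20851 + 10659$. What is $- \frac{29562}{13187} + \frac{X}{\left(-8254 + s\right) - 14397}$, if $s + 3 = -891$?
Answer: $- \frac{561635386}{310487915} \approx -1.8089$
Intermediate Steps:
$s = -894$ ($s = -3 - 891 = -894$)
$X = -10192$
$- \frac{29562}{13187} + \frac{X}{\left(-8254 + s\right) - 14397} = - \frac{29562}{13187} - \frac{10192}{\left(-8254 - 894\right) - 14397} = \left(-29562\right) \frac{1}{13187} - \frac{10192}{-9148 - 14397} = - \frac{29562}{13187} - \frac{10192}{-23545} = - \frac{29562}{13187} - - \frac{10192}{23545} = - \frac{29562}{13187} + \frac{10192}{23545} = - \frac{561635386}{310487915}$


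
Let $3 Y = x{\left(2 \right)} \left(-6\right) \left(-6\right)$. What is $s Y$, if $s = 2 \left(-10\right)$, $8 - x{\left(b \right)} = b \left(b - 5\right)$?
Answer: $-3360$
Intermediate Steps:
$x{\left(b \right)} = 8 - b \left(-5 + b\right)$ ($x{\left(b \right)} = 8 - b \left(b - 5\right) = 8 - b \left(-5 + b\right)$)
$s = -20$
$Y = 168$ ($Y = \frac{\left(8 - 2^{2} + 5 \cdot 2\right) \left(-6\right) \left(-6\right)}{3} = \frac{\left(8 - 4 + 10\right) \left(-6\right) \left(-6\right)}{3} = \frac{14 \left(-6\right) \left(-6\right)}{3} = \frac{\left(-84\right) \left(-6\right)}{3} = \frac{1}{3} \cdot 504 = 168$)
$s Y = \left(-20\right) 168 = -3360$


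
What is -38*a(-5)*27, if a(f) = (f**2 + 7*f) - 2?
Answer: 12312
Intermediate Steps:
a(f) = -2 + f**2 + 7*f
-38*a(-5)*27 = -38*(-2 + (-5)**2 + 7*(-5))*27 = -38*(-2 + 25 - 35)*27 = -38*(-12)*27 = 456*27 = 12312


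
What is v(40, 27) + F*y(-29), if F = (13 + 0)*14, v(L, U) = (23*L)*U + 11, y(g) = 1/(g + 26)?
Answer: 74371/3 ≈ 24790.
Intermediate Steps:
y(g) = 1/(26 + g)
v(L, U) = 11 + 23*L*U (v(L, U) = 23*L*U + 11 = 11 + 23*L*U)
F = 182 (F = 13*14 = 182)
v(40, 27) + F*y(-29) = (11 + 23*40*27) + 182/(26 - 29) = (11 + 24840) + 182/(-3) = 24851 + 182*(-1/3) = 24851 - 182/3 = 74371/3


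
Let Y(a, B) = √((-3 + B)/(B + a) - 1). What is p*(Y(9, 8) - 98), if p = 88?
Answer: -8624 + 176*I*√51/17 ≈ -8624.0 + 73.935*I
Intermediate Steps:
Y(a, B) = √(-1 + (-3 + B)/(B + a)) (Y(a, B) = √((-3 + B)/(B + a) - 1) = √(-1 + (-3 + B)/(B + a)))
p*(Y(9, 8) - 98) = 88*(√((-3 - 1*9)/(8 + 9)) - 98) = 88*(√((-3 - 9)/17) - 98) = 88*(√((1/17)*(-12)) - 98) = 88*(√(-12/17) - 98) = 88*(2*I*√51/17 - 98) = 88*(-98 + 2*I*√51/17) = -8624 + 176*I*√51/17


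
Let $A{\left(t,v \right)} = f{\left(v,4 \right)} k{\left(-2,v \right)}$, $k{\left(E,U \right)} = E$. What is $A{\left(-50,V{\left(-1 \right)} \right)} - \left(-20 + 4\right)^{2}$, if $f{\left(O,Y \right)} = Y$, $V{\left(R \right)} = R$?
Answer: $-264$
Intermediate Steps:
$A{\left(t,v \right)} = -8$ ($A{\left(t,v \right)} = 4 \left(-2\right) = -8$)
$A{\left(-50,V{\left(-1 \right)} \right)} - \left(-20 + 4\right)^{2} = -8 - \left(-20 + 4\right)^{2} = -8 - \left(-16\right)^{2} = -8 - 256 = -264$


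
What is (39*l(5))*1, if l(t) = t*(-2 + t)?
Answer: 585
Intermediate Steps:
(39*l(5))*1 = (39*(5*(-2 + 5)))*1 = (39*(5*3))*1 = (39*15)*1 = 585*1 = 585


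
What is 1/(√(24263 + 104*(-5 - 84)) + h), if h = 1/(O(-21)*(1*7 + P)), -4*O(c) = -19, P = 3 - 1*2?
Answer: -38/21670107 + 1444*√15007/21670107 ≈ 0.0081613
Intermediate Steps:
P = 1 (P = 3 - 2 = 1)
O(c) = 19/4 (O(c) = -¼*(-19) = 19/4)
h = 1/38 (h = 1/(19*(1*7 + 1)/4) = 1/(19*(7 + 1)/4) = 1/((19/4)*8) = 1/38 ≈ 0.026316)
1/(√(24263 + 104*(-5 - 84)) + h) = 1/(√(24263 + 104*(-5 - 84)) + 1/38) = 1/(√(24263 + 104*(-89)) + 1/38) = 1/(√(24263 - 9256) + 1/38) = 1/(√15007 + 1/38) = 1/(1/38 + √15007)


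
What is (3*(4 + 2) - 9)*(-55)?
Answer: -495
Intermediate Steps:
(3*(4 + 2) - 9)*(-55) = (3*6 - 9)*(-55) = (18 - 9)*(-55) = 9*(-55) = -495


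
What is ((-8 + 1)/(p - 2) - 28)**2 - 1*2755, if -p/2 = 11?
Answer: -1144655/576 ≈ -1987.2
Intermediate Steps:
p = -22 (p = -2*11 = -22)
((-8 + 1)/(p - 2) - 28)**2 - 1*2755 = ((-8 + 1)/(-22 - 2) - 28)**2 - 1*2755 = (-7/(-24) - 28)**2 - 2755 = (-7*(-1/24) - 28)**2 - 2755 = (7/24 - 28)**2 - 2755 = (-665/24)**2 - 2755 = 442225/576 - 2755 = -1144655/576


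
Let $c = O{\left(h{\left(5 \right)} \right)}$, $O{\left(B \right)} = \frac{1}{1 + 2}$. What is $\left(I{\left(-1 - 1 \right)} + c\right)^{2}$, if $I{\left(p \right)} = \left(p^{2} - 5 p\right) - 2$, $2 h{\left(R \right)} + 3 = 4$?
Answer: $\frac{1369}{9} \approx 152.11$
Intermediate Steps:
$h{\left(R \right)} = \frac{1}{2}$ ($h{\left(R \right)} = - \frac{3}{2} + \frac{1}{2} \cdot 4 = - \frac{3}{2} + 2 = \frac{1}{2}$)
$O{\left(B \right)} = \frac{1}{3}$
$I{\left(p \right)} = -2 + p^{2} - 5 p$
$c = \frac{1}{3} \approx 0.33333$
$\left(I{\left(-1 - 1 \right)} + c\right)^{2} = \left(\left(-2 + \left(-1 - 1\right)^{2} - 5 \left(-1 - 1\right)\right) + \frac{1}{3}\right)^{2} = \left(\left(-2 + \left(-2\right)^{2} - -10\right) + \frac{1}{3}\right)^{2} = \left(\left(-2 + 4 + 10\right) + \frac{1}{3}\right)^{2} = \left(12 + \frac{1}{3}\right)^{2} = \left(\frac{37}{3}\right)^{2} = \frac{1369}{9}$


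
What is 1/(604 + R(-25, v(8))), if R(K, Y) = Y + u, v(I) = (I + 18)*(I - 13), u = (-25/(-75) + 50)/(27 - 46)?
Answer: 57/26867 ≈ 0.0021216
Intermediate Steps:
u = -151/57 (u = (-25*(-1/75) + 50)/(-19) = (⅓ + 50)*(-1/19) = (151/3)*(-1/19) = -151/57 ≈ -2.6491)
v(I) = (-13 + I)*(18 + I) (v(I) = (18 + I)*(-13 + I) = (-13 + I)*(18 + I))
R(K, Y) = -151/57 + Y (R(K, Y) = Y - 151/57 = -151/57 + Y)
1/(604 + R(-25, v(8))) = 1/(604 + (-151/57 + (-234 + 8² + 5*8))) = 1/(604 + (-151/57 + (-234 + 64 + 40))) = 1/(604 + (-151/57 - 130)) = 1/(604 - 7561/57) = 1/(26867/57) = 57/26867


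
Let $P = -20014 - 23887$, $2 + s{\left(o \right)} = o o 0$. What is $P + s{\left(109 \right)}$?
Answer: $-43903$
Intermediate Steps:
$s{\left(o \right)} = -2$ ($s{\left(o \right)} = -2 + o o 0 = -2 + o^{2} \cdot 0 = -2 + 0 = -2$)
$P = -43901$ ($P = -20014 - 23887 = -43901$)
$P + s{\left(109 \right)} = -43901 - 2 = -43903$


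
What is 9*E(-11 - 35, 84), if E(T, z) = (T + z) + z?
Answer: 1098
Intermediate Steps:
E(T, z) = T + 2*z
9*E(-11 - 35, 84) = 9*((-11 - 35) + 2*84) = 9*(-46 + 168) = 9*122 = 1098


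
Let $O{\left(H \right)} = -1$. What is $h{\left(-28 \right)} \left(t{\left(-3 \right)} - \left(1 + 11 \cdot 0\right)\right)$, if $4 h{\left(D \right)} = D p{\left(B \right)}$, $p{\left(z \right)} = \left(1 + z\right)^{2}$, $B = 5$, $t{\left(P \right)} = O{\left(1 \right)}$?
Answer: $504$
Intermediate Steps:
$t{\left(P \right)} = -1$
$h{\left(D \right)} = 9 D$ ($h{\left(D \right)} = \frac{D \left(1 + 5\right)^{2}}{4} = \frac{D 6^{2}}{4} = \frac{D 36}{4} = \frac{36 D}{4} = 9 D$)
$h{\left(-28 \right)} \left(t{\left(-3 \right)} - \left(1 + 11 \cdot 0\right)\right) = 9 \left(-28\right) \left(-1 - \left(1 + 11 \cdot 0\right)\right) = - 252 \left(-1 - \left(1 + 0\right)\right) = - 252 \left(-1 - 1\right) = \left(-252\right) \left(-2\right) = 504$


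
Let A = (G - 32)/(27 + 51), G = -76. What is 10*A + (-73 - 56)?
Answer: -1857/13 ≈ -142.85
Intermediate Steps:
A = -18/13 (A = (-76 - 32)/(27 + 51) = -108/78 = -108*1/78 = -18/13 ≈ -1.3846)
10*A + (-73 - 56) = 10*(-18/13) + (-73 - 56) = -180/13 - 129 = -1857/13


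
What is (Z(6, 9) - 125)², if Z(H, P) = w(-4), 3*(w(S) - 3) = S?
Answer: 136900/9 ≈ 15211.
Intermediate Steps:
w(S) = 3 + S/3
Z(H, P) = 5/3 (Z(H, P) = 3 + (⅓)*(-4) = 3 - 4/3 = 5/3)
(Z(6, 9) - 125)² = (5/3 - 125)² = (-370/3)² = 136900/9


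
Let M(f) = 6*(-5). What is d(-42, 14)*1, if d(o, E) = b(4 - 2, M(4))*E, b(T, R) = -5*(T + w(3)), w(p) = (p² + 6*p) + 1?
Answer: -2100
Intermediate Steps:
M(f) = -30
w(p) = 1 + p² + 6*p
b(T, R) = -140 - 5*T (b(T, R) = -5*(T + (1 + 3² + 6*3)) = -5*(T + (1 + 9 + 18)) = -5*(T + 28) = -5*(28 + T) = -140 - 5*T)
d(o, E) = -150*E (d(o, E) = (-140 - 5*(4 - 2))*E = (-140 - 5*2)*E = (-140 - 10)*E = -150*E)
d(-42, 14)*1 = -150*14*1 = -2100*1 = -2100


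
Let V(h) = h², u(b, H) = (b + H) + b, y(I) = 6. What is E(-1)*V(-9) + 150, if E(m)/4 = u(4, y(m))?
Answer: 4686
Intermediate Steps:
u(b, H) = H + 2*b (u(b, H) = (H + b) + b = H + 2*b)
E(m) = 56 (E(m) = 4*(6 + 2*4) = 4*(6 + 8) = 4*14 = 56)
E(-1)*V(-9) + 150 = 56*(-9)² + 150 = 56*81 + 150 = 4536 + 150 = 4686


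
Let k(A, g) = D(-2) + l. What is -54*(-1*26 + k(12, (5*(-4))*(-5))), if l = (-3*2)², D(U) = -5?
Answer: -270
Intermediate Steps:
l = 36 (l = (-6)² = 36)
k(A, g) = 31 (k(A, g) = -5 + 36 = 31)
-54*(-1*26 + k(12, (5*(-4))*(-5))) = -54*(-1*26 + 31) = -54*(-26 + 31) = -54*5 = -270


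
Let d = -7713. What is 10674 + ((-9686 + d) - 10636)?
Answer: -17361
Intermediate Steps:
10674 + ((-9686 + d) - 10636) = 10674 + ((-9686 - 7713) - 10636) = 10674 + (-17399 - 10636) = 10674 - 28035 = -17361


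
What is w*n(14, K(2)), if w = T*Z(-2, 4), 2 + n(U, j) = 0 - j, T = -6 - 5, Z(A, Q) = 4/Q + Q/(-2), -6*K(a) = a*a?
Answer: -44/3 ≈ -14.667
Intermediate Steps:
K(a) = -a**2/6 (K(a) = -a*a/6 = -a**2/6)
Z(A, Q) = 4/Q - Q/2 (Z(A, Q) = 4/Q + Q*(-1/2) = 4/Q - Q/2)
T = -11
n(U, j) = -2 - j (n(U, j) = -2 + (0 - j) = -2 - j)
w = 11 (w = -11*(4/4 - 1/2*4) = -11*(4*(1/4) - 2) = -11*(1 - 2) = -11*(-1) = 11)
w*n(14, K(2)) = 11*(-2 - (-1)*2**2/6) = 11*(-2 - (-1)*4/6) = 11*(-2 - 1*(-2/3)) = 11*(-2 + 2/3) = 11*(-4/3) = -44/3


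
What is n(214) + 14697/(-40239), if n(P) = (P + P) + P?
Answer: 2868749/4471 ≈ 641.63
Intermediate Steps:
n(P) = 3*P (n(P) = 2*P + P = 3*P)
n(214) + 14697/(-40239) = 3*214 + 14697/(-40239) = 642 + 14697*(-1/40239) = 642 - 1633/4471 = 2868749/4471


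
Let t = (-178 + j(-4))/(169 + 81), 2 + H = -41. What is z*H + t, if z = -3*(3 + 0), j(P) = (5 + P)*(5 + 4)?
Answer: 96581/250 ≈ 386.32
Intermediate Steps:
H = -43 (H = -2 - 41 = -43)
j(P) = 45 + 9*P (j(P) = (5 + P)*9 = 45 + 9*P)
t = -169/250 (t = (-178 + (45 + 9*(-4)))/(169 + 81) = (-178 + (45 - 36))/250 = (-178 + 9)*(1/250) = -169*1/250 = -169/250 ≈ -0.67600)
z = -9 (z = -3*3 = -9)
z*H + t = -9*(-43) - 169/250 = 387 - 169/250 = 96581/250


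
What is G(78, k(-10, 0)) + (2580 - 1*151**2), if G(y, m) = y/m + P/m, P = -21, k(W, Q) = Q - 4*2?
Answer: -161825/8 ≈ -20228.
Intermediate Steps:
k(W, Q) = -8 + Q (k(W, Q) = Q - 8 = -8 + Q)
G(y, m) = -21/m + y/m (G(y, m) = y/m - 21/m = -21/m + y/m)
G(78, k(-10, 0)) + (2580 - 1*151**2) = (-21 + 78)/(-8 + 0) + (2580 - 1*151**2) = 57/(-8) + (2580 - 1*22801) = -1/8*57 + (2580 - 22801) = -57/8 - 20221 = -161825/8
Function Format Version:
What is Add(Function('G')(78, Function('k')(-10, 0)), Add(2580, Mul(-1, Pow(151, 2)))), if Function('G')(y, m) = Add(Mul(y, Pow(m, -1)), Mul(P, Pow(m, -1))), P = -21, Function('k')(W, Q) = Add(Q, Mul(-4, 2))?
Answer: Rational(-161825, 8) ≈ -20228.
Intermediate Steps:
Function('k')(W, Q) = Add(-8, Q) (Function('k')(W, Q) = Add(Q, -8) = Add(-8, Q))
Function('G')(y, m) = Add(Mul(-21, Pow(m, -1)), Mul(y, Pow(m, -1))) (Function('G')(y, m) = Add(Mul(y, Pow(m, -1)), Mul(-21, Pow(m, -1))) = Add(Mul(-21, Pow(m, -1)), Mul(y, Pow(m, -1))))
Add(Function('G')(78, Function('k')(-10, 0)), Add(2580, Mul(-1, Pow(151, 2)))) = Add(Mul(Pow(Add(-8, 0), -1), Add(-21, 78)), Add(2580, Mul(-1, Pow(151, 2)))) = Add(Mul(Pow(-8, -1), 57), Add(2580, Mul(-1, 22801))) = Add(Mul(Rational(-1, 8), 57), Add(2580, -22801)) = Add(Rational(-57, 8), -20221) = Rational(-161825, 8)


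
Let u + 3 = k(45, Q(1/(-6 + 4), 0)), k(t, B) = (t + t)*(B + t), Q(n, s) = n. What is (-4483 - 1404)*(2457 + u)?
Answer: -38024133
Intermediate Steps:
k(t, B) = 2*t*(B + t) (k(t, B) = (2*t)*(B + t) = 2*t*(B + t))
u = 4002 (u = -3 + 2*45*(1/(-6 + 4) + 45) = -3 + 2*45*(1/(-2) + 45) = -3 + 2*45*(-1/2 + 45) = -3 + 2*45*(89/2) = -3 + 4005 = 4002)
(-4483 - 1404)*(2457 + u) = (-4483 - 1404)*(2457 + 4002) = -5887*6459 = -38024133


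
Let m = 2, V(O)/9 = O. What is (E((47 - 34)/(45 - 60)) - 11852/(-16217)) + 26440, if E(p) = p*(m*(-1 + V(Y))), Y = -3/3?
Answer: 1287211280/48651 ≈ 26458.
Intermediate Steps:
Y = -1 (Y = -3*⅓ = -1)
V(O) = 9*O
E(p) = -20*p (E(p) = p*(2*(-1 + 9*(-1))) = p*(2*(-1 - 9)) = p*(2*(-10)) = p*(-20) = -20*p)
(E((47 - 34)/(45 - 60)) - 11852/(-16217)) + 26440 = (-20*(47 - 34)/(45 - 60) - 11852/(-16217)) + 26440 = (-260/(-15) - 11852*(-1/16217)) + 26440 = (-260*(-1)/15 + 11852/16217) + 26440 = (-20*(-13/15) + 11852/16217) + 26440 = (52/3 + 11852/16217) + 26440 = 878840/48651 + 26440 = 1287211280/48651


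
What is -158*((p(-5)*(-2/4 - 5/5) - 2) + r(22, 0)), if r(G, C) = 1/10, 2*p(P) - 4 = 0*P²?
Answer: 3871/5 ≈ 774.20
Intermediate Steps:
p(P) = 2 (p(P) = 2 + (0*P²)/2 = 2 + (½)*0 = 2 + 0 = 2)
r(G, C) = ⅒
-158*((p(-5)*(-2/4 - 5/5) - 2) + r(22, 0)) = -158*((2*(-2/4 - 5/5) - 2) + ⅒) = -158*((2*(-2*¼ - 5*⅕) - 2) + ⅒) = -158*((2*(-½ - 1) - 2) + ⅒) = -158*((2*(-3/2) - 2) + ⅒) = -158*((-3 - 2) + ⅒) = -158*(-5 + ⅒) = -158*(-49/10) = 3871/5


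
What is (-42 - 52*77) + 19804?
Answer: 15758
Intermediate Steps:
(-42 - 52*77) + 19804 = (-42 - 4004) + 19804 = -4046 + 19804 = 15758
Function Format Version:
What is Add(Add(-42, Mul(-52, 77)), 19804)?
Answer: 15758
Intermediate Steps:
Add(Add(-42, Mul(-52, 77)), 19804) = Add(Add(-42, -4004), 19804) = Add(-4046, 19804) = 15758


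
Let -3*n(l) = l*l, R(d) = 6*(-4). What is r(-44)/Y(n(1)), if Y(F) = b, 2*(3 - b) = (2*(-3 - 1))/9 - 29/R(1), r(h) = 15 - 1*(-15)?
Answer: 4320/409 ≈ 10.562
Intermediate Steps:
R(d) = -24
r(h) = 30 (r(h) = 15 + 15 = 30)
b = 409/144 (b = 3 - ((2*(-3 - 1))/9 - 29/(-24))/2 = 3 - ((2*(-4))*(1/9) - 29*(-1/24))/2 = 3 - (-8*1/9 + 29/24)/2 = 3 - (-8/9 + 29/24)/2 = 3 - 1/2*23/72 = 3 - 23/144 = 409/144 ≈ 2.8403)
n(l) = -l**2/3 (n(l) = -l*l/3 = -l**2/3)
Y(F) = 409/144
r(-44)/Y(n(1)) = 30/(409/144) = 30*(144/409) = 4320/409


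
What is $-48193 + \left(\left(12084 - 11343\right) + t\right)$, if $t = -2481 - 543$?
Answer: $-50476$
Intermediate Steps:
$t = -3024$ ($t = -2481 - 543 = -3024$)
$-48193 + \left(\left(12084 - 11343\right) + t\right) = -48193 + \left(\left(12084 - 11343\right) - 3024\right) = -48193 + \left(741 - 3024\right) = -48193 - 2283 = -50476$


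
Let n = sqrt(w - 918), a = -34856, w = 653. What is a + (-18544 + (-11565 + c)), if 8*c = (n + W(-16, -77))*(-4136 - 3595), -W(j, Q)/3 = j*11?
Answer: -575211 - 7731*I*sqrt(265)/8 ≈ -5.7521e+5 - 15731.0*I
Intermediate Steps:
n = I*sqrt(265) (n = sqrt(653 - 918) = sqrt(-265) = I*sqrt(265) ≈ 16.279*I)
W(j, Q) = -33*j (W(j, Q) = -3*j*11 = -33*j)
c = -510246 - 7731*I*sqrt(265)/8 (c = ((I*sqrt(265) - 33*(-16))*(-4136 - 3595))/8 = ((I*sqrt(265) + 528)*(-7731))/8 = ((528 + I*sqrt(265))*(-7731))/8 = (-4081968 - 7731*I*sqrt(265))/8 = -510246 - 7731*I*sqrt(265)/8 ≈ -5.1025e+5 - 15731.0*I)
a + (-18544 + (-11565 + c)) = -34856 + (-18544 + (-11565 + (-510246 - 7731*I*sqrt(265)/8))) = -34856 + (-18544 + (-521811 - 7731*I*sqrt(265)/8)) = -34856 + (-540355 - 7731*I*sqrt(265)/8) = -575211 - 7731*I*sqrt(265)/8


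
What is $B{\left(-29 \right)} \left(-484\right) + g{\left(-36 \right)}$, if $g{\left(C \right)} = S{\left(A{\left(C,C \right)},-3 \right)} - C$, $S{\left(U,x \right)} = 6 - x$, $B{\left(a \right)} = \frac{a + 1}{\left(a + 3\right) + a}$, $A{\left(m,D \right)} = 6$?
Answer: $- \frac{1007}{5} \approx -201.4$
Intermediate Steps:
$B{\left(a \right)} = \frac{1 + a}{3 + 2 a}$ ($B{\left(a \right)} = \frac{1 + a}{\left(3 + a\right) + a} = \frac{1 + a}{3 + 2 a}$)
$g{\left(C \right)} = 9 - C$ ($g{\left(C \right)} = \left(6 - -3\right) - C = \left(6 + 3\right) - C = 9 - C$)
$B{\left(-29 \right)} \left(-484\right) + g{\left(-36 \right)} = \frac{1 - 29}{3 + 2 \left(-29\right)} \left(-484\right) + \left(9 - -36\right) = \frac{1}{3 - 58} \left(-28\right) \left(-484\right) + \left(9 + 36\right) = \frac{1}{-55} \left(-28\right) \left(-484\right) + 45 = \left(- \frac{1}{55}\right) \left(-28\right) \left(-484\right) + 45 = \frac{28}{55} \left(-484\right) + 45 = - \frac{1232}{5} + 45 = - \frac{1007}{5}$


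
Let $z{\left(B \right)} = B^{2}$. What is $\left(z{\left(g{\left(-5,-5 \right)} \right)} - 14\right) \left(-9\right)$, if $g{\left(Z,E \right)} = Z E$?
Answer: $-5499$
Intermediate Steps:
$g{\left(Z,E \right)} = E Z$
$\left(z{\left(g{\left(-5,-5 \right)} \right)} - 14\right) \left(-9\right) = \left(\left(\left(-5\right) \left(-5\right)\right)^{2} - 14\right) \left(-9\right) = \left(25^{2} - 14\right) \left(-9\right) = \left(625 - 14\right) \left(-9\right) = 611 \left(-9\right) = -5499$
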